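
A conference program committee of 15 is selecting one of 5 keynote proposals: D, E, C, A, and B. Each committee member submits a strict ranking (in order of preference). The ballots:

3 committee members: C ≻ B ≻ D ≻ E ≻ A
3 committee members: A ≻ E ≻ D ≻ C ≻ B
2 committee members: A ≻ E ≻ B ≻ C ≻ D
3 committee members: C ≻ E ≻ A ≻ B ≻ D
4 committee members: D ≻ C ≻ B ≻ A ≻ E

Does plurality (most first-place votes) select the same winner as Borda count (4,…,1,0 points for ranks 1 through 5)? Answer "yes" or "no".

yes

Plurality — first-place votes: D 4, E 0, C 6, A 5, B 0. Winner: C.
Borda — scores: D 28, E 27, C 41, A 30, B 24. Winner: C.
The two methods agree.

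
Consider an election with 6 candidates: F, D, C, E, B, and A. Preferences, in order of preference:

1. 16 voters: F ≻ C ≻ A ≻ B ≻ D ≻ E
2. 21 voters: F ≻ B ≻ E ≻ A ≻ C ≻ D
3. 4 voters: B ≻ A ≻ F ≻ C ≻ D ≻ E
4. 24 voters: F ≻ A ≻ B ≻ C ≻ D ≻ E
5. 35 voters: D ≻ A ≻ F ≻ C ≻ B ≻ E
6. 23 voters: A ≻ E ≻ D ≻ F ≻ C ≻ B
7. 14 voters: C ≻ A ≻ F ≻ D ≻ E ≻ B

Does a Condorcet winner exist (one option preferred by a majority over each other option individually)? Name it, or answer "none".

A vs F: 76–61 for A.
A vs D: 102–35 for A.
A vs C: 107–30 for A.
A vs E: 116–21 for A.
A vs B: 112–25 for A.
A beats every other option head-to-head.

A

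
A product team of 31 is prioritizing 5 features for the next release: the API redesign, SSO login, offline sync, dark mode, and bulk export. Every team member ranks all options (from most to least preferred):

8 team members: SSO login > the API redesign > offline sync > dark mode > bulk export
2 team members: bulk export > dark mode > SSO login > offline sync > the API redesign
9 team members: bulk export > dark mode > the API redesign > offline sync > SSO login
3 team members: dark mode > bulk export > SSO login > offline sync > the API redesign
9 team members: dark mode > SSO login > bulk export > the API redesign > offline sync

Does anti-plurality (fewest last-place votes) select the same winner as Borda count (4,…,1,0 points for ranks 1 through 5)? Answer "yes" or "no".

yes

Anti-plurality — last-place votes: the API redesign 5, SSO login 9, offline sync 9, dark mode 0, bulk export 8. Winner: dark mode.
Borda — scores: the API redesign 51, SSO login 69, offline sync 30, dark mode 89, bulk export 71. Winner: dark mode.
The two methods agree.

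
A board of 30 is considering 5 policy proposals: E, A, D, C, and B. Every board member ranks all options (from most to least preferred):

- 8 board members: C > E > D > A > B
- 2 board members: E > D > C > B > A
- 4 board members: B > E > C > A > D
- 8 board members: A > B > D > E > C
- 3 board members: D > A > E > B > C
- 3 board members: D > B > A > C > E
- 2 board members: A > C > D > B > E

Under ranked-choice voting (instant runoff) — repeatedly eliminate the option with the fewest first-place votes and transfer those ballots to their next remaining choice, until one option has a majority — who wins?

Round 1: E 2, A 10, D 6, C 8, B 4. Eliminate E.
Round 2: A 10, D 8, C 8, B 4. Eliminate B.
Round 3: A 10, D 8, C 12. Eliminate D.
Round 4: A 16, C 14. A has a majority.

A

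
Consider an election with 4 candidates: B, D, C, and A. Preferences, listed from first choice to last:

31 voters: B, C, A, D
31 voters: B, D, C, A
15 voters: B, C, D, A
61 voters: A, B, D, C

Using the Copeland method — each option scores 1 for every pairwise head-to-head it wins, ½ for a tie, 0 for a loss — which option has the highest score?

B: beats D, C, and A → score 3.
D: beats C; loses to B and A → score 1.
C: beats A; loses to B and D → score 1.
A: beats D; loses to B and C → score 1.
B has the best pairwise record.

B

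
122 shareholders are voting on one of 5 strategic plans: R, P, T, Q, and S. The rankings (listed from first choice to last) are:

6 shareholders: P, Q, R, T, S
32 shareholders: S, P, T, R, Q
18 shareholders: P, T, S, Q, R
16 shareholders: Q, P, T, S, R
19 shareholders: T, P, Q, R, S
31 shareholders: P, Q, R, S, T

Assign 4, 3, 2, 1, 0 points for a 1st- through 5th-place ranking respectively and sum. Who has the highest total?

R: 6·2 + 32·1 + 18·0 + 16·0 + 19·1 + 31·2 = 125
P: 6·4 + 32·3 + 18·4 + 16·3 + 19·3 + 31·4 = 421
T: 6·1 + 32·2 + 18·3 + 16·2 + 19·4 + 31·0 = 232
Q: 6·3 + 32·0 + 18·1 + 16·4 + 19·2 + 31·3 = 231
S: 6·0 + 32·4 + 18·2 + 16·1 + 19·0 + 31·1 = 211
P has the highest Borda score (421).

P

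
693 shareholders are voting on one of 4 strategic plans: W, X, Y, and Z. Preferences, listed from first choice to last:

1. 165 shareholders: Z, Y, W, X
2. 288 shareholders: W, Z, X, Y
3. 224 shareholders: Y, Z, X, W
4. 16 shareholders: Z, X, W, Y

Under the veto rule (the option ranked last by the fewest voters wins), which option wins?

Last-place votes: W 224, X 165, Y 304, Z 0.
Z is ranked last by the fewest voters, so Z wins.

Z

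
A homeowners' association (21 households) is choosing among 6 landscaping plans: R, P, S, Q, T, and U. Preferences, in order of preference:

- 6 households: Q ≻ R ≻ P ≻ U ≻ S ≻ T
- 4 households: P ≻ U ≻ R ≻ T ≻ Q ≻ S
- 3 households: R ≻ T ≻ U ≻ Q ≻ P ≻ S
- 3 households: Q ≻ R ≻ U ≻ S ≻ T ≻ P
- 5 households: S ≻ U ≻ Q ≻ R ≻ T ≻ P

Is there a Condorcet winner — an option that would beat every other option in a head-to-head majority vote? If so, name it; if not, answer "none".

none

Checking pairwise contests:
Q beats R 14–7.
R beats P 17–4.
R beats S 16–5.
U beats Q 12–9.
R beats T 21–0.
R beats U 12–9.
Every option loses at least one head-to-head, so there is no Condorcet winner.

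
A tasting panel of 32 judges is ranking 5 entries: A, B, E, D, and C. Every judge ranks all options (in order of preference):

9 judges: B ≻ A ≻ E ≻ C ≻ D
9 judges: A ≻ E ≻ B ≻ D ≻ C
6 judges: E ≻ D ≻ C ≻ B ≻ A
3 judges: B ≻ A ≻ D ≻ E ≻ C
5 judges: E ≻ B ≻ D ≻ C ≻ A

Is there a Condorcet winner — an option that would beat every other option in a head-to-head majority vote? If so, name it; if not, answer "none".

none

Checking pairwise contests:
B beats A 23–9.
E beats B 20–12.
A beats E 21–11.
A beats D 21–11.
A beats C 21–11.
Every option loses at least one head-to-head, so there is no Condorcet winner.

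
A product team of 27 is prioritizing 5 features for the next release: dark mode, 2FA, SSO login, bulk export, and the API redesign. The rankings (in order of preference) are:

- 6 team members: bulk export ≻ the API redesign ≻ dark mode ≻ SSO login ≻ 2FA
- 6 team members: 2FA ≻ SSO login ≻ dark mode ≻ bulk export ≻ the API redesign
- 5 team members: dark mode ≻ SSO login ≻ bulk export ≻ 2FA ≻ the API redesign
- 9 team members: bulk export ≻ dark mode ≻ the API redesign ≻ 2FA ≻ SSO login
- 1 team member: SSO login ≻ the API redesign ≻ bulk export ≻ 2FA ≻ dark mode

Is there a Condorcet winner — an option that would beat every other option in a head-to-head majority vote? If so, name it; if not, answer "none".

bulk export vs dark mode: 16–11 for bulk export.
bulk export vs 2FA: 21–6 for bulk export.
bulk export vs SSO login: 15–12 for bulk export.
bulk export vs the API redesign: 26–1 for bulk export.
bulk export beats every other option head-to-head.

bulk export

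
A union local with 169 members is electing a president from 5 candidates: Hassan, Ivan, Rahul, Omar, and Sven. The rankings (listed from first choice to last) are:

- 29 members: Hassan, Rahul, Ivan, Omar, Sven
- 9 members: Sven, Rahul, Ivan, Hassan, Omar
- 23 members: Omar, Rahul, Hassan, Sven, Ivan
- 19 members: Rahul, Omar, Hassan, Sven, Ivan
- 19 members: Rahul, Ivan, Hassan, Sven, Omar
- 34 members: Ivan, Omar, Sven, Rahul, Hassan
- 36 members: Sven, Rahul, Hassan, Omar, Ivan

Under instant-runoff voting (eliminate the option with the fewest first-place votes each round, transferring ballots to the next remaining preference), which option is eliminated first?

Omar

Round 1: Hassan 29, Ivan 34, Rahul 38, Omar 23, Sven 45. Eliminate Omar.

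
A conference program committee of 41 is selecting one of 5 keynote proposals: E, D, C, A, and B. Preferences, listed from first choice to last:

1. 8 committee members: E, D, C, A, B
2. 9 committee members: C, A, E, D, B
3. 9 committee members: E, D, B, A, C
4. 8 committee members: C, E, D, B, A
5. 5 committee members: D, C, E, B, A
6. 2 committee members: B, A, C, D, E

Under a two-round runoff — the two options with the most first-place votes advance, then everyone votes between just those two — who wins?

Round 1 first-place votes: E 17, D 5, C 17, A 0, B 2.
E and C advance.
Runoff: E is preferred to C by 17 voters; C by 24.
C wins the runoff.

C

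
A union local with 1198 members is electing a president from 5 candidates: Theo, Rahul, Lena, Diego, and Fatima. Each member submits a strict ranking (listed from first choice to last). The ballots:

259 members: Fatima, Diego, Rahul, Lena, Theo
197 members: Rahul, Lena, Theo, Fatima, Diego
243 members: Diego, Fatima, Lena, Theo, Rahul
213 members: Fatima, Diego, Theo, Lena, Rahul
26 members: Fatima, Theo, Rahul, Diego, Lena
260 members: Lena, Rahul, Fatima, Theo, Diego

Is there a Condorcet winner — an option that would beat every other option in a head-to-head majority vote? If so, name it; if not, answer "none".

Fatima vs Theo: 1001–197 for Fatima.
Fatima vs Rahul: 741–457 for Fatima.
Fatima vs Lena: 741–457 for Fatima.
Fatima vs Diego: 955–243 for Fatima.
Fatima beats every other option head-to-head.

Fatima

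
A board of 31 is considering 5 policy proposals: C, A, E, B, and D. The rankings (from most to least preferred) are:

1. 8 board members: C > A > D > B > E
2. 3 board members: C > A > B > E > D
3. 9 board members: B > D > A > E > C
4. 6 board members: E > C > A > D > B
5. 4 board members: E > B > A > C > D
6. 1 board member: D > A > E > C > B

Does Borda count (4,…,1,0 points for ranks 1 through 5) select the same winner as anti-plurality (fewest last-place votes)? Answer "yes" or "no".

yes

Borda — scores: C 67, A 74, E 54, B 62, D 53. Winner: A.
Anti-plurality — last-place votes: C 9, A 0, E 8, B 7, D 7. Winner: A.
The two methods agree.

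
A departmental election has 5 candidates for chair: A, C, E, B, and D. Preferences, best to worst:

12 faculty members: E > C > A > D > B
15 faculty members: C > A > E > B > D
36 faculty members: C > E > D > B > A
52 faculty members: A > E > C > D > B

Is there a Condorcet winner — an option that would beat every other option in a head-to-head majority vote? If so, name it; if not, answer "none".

Checking pairwise contests:
C beats A 63–52.
E beats C 64–51.
A beats E 67–48.
A beats B 79–36.
A beats D 79–36.
Every option loses at least one head-to-head, so there is no Condorcet winner.

none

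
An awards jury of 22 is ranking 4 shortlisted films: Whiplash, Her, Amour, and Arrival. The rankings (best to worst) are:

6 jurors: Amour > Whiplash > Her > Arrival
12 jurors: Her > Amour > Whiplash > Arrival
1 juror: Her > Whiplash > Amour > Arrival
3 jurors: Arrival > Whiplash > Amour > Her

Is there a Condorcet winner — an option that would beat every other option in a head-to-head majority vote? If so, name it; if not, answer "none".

Her vs Whiplash: 13–9 for Her.
Her vs Amour: 13–9 for Her.
Her vs Arrival: 19–3 for Her.
Her beats every other option head-to-head.

Her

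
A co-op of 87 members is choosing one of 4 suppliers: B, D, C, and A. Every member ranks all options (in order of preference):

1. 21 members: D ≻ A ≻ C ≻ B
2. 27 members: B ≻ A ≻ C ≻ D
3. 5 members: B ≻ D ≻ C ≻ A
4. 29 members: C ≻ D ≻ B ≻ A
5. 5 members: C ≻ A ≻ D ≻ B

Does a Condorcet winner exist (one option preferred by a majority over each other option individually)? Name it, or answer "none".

none

Checking pairwise contests:
D beats B 55–32.
C beats D 61–26.
A beats C 48–39.
B beats A 61–26.
Every option loses at least one head-to-head, so there is no Condorcet winner.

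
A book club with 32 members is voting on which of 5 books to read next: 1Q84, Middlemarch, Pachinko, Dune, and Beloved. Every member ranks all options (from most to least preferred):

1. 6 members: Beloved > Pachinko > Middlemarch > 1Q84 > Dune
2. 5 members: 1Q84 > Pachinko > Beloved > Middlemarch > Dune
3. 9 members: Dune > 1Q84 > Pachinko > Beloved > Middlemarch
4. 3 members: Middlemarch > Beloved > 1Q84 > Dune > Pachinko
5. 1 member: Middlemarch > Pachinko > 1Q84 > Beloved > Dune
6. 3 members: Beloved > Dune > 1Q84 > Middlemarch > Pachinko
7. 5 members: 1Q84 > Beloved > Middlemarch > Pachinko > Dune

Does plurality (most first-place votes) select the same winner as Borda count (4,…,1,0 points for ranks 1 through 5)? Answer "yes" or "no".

yes

Plurality — first-place votes: 1Q84 10, Middlemarch 4, Pachinko 0, Dune 9, Beloved 9. Winner: 1Q84.
Borda — scores: 1Q84 87, Middlemarch 46, Pachinko 59, Dune 48, Beloved 80. Winner: 1Q84.
The two methods agree.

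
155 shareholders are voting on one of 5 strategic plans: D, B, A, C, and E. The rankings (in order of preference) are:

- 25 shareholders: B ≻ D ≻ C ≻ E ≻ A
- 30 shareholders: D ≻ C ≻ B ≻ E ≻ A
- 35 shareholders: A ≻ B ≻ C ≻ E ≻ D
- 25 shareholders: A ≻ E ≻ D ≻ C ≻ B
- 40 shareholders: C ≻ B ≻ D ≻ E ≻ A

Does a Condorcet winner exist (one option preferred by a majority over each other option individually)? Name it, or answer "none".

none

Checking pairwise contests:
B beats D 100–55.
C beats B 95–60.
D beats A 95–60.
D beats C 80–75.
D beats E 95–60.
Every option loses at least one head-to-head, so there is no Condorcet winner.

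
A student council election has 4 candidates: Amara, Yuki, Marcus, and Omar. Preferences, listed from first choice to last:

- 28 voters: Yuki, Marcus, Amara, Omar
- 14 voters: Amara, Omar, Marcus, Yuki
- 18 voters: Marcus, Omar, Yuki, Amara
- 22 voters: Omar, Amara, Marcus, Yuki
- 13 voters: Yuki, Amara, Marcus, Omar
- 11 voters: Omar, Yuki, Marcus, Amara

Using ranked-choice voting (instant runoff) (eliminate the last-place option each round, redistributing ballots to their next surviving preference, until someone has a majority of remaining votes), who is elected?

Omar

Round 1: Amara 14, Yuki 41, Marcus 18, Omar 33. Eliminate Amara.
Round 2: Yuki 41, Marcus 18, Omar 47. Eliminate Marcus.
Round 3: Yuki 41, Omar 65. Omar has a majority.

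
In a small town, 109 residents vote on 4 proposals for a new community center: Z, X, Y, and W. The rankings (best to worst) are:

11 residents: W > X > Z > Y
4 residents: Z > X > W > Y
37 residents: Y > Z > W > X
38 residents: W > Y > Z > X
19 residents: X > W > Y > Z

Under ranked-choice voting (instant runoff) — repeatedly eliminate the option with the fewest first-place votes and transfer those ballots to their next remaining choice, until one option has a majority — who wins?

W

Round 1: Z 4, X 19, Y 37, W 49. Eliminate Z.
Round 2: X 23, Y 37, W 49. Eliminate X.
Round 3: Y 37, W 72. W has a majority.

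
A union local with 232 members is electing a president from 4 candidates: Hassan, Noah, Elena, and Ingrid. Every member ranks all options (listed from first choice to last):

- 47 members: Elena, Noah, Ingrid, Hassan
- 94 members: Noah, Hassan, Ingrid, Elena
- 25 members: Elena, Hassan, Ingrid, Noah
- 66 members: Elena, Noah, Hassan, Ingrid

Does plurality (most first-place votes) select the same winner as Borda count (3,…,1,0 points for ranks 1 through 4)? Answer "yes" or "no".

no

Plurality — first-place votes: Hassan 0, Noah 94, Elena 138, Ingrid 0. Winner: Elena.
Borda — scores: Hassan 304, Noah 508, Elena 414, Ingrid 166. Winner: Noah.
The two methods disagree.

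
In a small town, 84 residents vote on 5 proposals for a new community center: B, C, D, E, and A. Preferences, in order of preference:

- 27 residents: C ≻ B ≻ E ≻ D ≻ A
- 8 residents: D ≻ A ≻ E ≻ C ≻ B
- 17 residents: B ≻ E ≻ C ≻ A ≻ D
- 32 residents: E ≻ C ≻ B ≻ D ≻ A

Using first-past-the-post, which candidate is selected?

First-place votes: B 17, C 27, D 8, E 32, A 0.
E has the most first-place votes.

E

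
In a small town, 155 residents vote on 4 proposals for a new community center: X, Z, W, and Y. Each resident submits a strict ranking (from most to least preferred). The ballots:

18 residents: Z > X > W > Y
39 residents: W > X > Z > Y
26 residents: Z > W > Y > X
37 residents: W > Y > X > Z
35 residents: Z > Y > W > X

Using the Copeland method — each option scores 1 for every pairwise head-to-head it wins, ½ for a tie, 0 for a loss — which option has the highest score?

Z

X: loses to Z, W, and Y → score 0.
Z: beats X, W, and Y → score 3.
W: beats X and Y; loses to Z → score 2.
Y: beats X; loses to Z and W → score 1.
Z has the best pairwise record.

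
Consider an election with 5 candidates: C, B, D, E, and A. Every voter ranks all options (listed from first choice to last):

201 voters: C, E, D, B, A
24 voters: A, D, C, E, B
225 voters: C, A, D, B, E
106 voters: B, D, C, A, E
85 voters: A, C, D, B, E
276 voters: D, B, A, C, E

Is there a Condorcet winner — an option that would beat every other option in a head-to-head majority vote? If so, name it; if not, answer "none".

C vs B: 535–382 for C.
C vs D: 511–406 for C.
C vs E: 917–0 for C.
C vs A: 532–385 for C.
C beats every other option head-to-head.

C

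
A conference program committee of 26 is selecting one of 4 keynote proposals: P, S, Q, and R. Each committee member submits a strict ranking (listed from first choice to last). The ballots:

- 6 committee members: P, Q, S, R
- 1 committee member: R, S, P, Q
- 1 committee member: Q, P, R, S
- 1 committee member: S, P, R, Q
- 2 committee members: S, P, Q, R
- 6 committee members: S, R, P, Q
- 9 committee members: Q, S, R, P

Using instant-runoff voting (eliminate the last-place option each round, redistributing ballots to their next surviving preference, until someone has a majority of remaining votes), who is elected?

Q

Round 1: P 6, S 9, Q 10, R 1. Eliminate R.
Round 2: P 6, S 10, Q 10. Eliminate P.
Round 3: S 10, Q 16. Q has a majority.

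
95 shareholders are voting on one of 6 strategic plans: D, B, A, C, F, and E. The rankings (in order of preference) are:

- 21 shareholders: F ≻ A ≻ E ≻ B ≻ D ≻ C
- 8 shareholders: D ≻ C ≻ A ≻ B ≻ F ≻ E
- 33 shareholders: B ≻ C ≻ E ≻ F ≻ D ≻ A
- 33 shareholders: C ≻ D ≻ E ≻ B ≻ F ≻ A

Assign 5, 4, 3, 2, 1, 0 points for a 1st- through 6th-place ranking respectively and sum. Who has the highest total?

D: 21·1 + 8·5 + 33·1 + 33·4 = 226
B: 21·2 + 8·2 + 33·5 + 33·2 = 289
A: 21·4 + 8·3 + 33·0 + 33·0 = 108
C: 21·0 + 8·4 + 33·4 + 33·5 = 329
F: 21·5 + 8·1 + 33·2 + 33·1 = 212
E: 21·3 + 8·0 + 33·3 + 33·3 = 261
C has the highest Borda score (329).

C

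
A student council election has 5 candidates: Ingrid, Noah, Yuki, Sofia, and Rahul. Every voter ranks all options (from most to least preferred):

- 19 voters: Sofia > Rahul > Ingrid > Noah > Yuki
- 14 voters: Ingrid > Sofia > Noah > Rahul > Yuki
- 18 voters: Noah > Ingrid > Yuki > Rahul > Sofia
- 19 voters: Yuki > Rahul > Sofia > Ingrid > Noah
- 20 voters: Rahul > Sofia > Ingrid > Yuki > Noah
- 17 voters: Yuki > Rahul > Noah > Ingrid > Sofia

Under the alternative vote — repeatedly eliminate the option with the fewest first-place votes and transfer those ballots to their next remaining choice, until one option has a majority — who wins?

Yuki

Round 1: Ingrid 14, Noah 18, Yuki 36, Sofia 19, Rahul 20. Eliminate Ingrid.
Round 2: Noah 18, Yuki 36, Sofia 33, Rahul 20. Eliminate Noah.
Round 3: Yuki 54, Sofia 33, Rahul 20. Yuki has a majority.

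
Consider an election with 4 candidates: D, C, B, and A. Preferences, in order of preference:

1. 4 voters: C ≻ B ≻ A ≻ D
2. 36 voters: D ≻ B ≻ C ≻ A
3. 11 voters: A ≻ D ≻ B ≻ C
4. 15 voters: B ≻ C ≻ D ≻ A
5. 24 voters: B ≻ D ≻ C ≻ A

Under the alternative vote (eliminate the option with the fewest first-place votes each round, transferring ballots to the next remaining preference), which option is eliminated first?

C

Round 1: D 36, C 4, B 39, A 11. Eliminate C.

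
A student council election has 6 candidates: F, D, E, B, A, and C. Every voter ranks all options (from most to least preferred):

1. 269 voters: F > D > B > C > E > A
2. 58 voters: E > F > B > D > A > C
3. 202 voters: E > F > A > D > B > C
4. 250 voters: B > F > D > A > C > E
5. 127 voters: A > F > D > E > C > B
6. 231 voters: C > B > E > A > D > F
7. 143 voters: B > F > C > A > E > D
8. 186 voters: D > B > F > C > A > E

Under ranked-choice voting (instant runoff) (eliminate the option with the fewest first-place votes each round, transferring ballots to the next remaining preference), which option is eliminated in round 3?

C

Round 1: F 269, D 186, E 260, B 393, A 127, C 231. Eliminate A.
Round 2: F 396, D 186, E 260, B 393, C 231. Eliminate D.
Round 3: F 396, E 260, B 579, C 231. Eliminate C.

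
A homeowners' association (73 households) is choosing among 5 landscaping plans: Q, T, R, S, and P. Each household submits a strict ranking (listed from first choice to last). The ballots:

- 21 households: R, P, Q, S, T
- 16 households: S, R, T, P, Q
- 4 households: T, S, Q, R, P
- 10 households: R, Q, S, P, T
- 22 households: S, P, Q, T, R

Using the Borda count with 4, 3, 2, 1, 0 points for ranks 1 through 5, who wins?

Q: 21·2 + 16·0 + 4·2 + 10·3 + 22·2 = 124
T: 21·0 + 16·2 + 4·4 + 10·0 + 22·1 = 70
R: 21·4 + 16·3 + 4·1 + 10·4 + 22·0 = 176
S: 21·1 + 16·4 + 4·3 + 10·2 + 22·4 = 205
P: 21·3 + 16·1 + 4·0 + 10·1 + 22·3 = 155
S has the highest Borda score (205).

S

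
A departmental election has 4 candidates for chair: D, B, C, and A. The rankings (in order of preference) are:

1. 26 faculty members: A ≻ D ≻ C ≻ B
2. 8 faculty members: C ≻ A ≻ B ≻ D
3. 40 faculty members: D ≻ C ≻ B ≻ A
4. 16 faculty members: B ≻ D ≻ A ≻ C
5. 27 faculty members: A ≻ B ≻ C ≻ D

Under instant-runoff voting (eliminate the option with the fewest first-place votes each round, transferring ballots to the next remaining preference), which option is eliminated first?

C

Round 1: D 40, B 16, C 8, A 53. Eliminate C.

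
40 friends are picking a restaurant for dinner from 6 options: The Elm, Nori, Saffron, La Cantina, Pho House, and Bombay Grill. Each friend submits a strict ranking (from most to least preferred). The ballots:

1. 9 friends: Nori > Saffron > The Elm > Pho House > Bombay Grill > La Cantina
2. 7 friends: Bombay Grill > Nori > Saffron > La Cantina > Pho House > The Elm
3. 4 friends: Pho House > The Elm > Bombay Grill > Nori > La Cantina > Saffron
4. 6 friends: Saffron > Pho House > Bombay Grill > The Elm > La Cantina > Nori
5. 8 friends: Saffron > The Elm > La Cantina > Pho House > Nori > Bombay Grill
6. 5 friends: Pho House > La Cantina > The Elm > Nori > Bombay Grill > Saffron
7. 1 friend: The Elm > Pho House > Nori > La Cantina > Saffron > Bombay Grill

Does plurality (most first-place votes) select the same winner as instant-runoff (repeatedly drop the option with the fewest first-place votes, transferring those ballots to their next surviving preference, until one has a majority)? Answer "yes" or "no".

Plurality — first-place votes: The Elm 1, Nori 9, Saffron 14, La Cantina 0, Pho House 9, Bombay Grill 7. Winner: Saffron.
Instant-runoff — R1 The Elm 1, Nori 9, Saffron 14, La Cantina 0, Pho House 9, Bombay Grill 7 (La Cantina out); R2 The Elm 1, Nori 9, Saffron 14, Pho House 9, Bombay Grill 7 (The Elm out); R3 Nori 9, Saffron 14, Pho House 10, Bombay Grill 7 (Bombay Grill out); R4 Nori 16, Saffron 14, Pho House 10 (Pho House out); R5 Nori 26, Saffron 14 (Nori winner). Winner: Nori.
The two methods disagree.

no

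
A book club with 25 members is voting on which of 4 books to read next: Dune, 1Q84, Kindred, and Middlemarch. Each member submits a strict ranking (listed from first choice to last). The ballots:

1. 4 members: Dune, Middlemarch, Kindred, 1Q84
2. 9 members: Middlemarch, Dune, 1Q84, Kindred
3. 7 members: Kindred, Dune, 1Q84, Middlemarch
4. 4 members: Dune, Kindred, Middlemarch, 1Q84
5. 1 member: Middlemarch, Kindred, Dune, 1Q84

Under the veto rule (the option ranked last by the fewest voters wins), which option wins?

Last-place votes: Dune 0, 1Q84 9, Kindred 9, Middlemarch 7.
Dune is ranked last by the fewest voters, so Dune wins.

Dune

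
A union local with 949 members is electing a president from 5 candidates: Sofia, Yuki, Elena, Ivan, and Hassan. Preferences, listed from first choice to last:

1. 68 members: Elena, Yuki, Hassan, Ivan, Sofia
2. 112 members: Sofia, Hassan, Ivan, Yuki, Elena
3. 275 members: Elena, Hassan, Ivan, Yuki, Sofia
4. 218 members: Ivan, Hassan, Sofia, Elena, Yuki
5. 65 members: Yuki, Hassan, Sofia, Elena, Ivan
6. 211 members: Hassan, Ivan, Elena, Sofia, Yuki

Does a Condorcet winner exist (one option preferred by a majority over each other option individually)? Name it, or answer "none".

Hassan

Hassan vs Sofia: 837–112 for Hassan.
Hassan vs Yuki: 816–133 for Hassan.
Hassan vs Elena: 606–343 for Hassan.
Hassan vs Ivan: 731–218 for Hassan.
Hassan beats every other option head-to-head.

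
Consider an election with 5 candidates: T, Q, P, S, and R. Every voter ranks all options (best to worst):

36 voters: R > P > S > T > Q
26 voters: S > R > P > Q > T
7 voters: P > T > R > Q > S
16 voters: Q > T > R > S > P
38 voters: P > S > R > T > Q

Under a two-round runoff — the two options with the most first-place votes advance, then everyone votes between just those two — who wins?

Round 1 first-place votes: T 0, Q 16, P 45, S 26, R 36.
P and R advance.
Runoff: P is preferred to R by 45 voters; R by 78.
R wins the runoff.

R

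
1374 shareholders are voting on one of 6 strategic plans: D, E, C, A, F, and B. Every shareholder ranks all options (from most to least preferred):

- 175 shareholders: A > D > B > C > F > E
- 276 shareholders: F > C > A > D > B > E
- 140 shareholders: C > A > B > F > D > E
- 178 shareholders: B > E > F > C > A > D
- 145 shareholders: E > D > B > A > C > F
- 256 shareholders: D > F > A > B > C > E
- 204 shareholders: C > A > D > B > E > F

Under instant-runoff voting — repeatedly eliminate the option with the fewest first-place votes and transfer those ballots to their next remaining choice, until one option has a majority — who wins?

Round 1: D 256, E 145, C 344, A 175, F 276, B 178. Eliminate E.
Round 2: D 401, C 344, A 175, F 276, B 178. Eliminate A.
Round 3: D 576, C 344, F 276, B 178. Eliminate B.
Round 4: D 576, C 344, F 454. Eliminate C.
Round 5: D 780, F 594. D has a majority.

D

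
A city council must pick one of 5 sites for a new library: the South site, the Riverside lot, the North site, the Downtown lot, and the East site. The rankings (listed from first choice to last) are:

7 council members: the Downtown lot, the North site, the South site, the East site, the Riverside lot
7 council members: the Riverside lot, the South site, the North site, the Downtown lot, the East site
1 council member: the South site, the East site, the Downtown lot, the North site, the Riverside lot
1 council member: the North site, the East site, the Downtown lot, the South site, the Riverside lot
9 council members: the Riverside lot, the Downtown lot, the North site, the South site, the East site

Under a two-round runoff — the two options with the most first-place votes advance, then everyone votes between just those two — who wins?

the Riverside lot

Round 1 first-place votes: the South site 1, the Riverside lot 16, the North site 1, the Downtown lot 7, the East site 0.
the Riverside lot and the Downtown lot advance.
Runoff: the Riverside lot is preferred to the Downtown lot by 16 voters; the Downtown lot by 9.
the Riverside lot wins the runoff.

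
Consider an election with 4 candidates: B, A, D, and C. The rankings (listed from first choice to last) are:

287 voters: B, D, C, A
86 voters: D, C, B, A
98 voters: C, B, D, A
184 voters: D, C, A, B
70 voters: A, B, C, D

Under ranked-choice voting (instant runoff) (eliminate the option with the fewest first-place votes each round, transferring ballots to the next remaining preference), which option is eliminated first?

A

Round 1: B 287, A 70, D 270, C 98. Eliminate A.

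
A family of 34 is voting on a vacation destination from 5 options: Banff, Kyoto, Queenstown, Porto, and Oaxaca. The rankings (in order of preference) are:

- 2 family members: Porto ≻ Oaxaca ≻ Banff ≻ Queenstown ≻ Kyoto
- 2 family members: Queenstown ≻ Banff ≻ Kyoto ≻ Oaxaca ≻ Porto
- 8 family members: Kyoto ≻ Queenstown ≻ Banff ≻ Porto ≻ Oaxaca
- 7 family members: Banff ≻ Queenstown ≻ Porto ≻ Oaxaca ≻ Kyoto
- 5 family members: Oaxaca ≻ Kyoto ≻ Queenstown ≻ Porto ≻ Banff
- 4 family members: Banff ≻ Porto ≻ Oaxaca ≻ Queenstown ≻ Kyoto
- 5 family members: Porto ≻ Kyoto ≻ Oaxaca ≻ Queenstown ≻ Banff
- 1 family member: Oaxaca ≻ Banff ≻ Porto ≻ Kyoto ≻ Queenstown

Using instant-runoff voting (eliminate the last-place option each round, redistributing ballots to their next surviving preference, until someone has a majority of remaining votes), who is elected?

Round 1: Banff 11, Kyoto 8, Queenstown 2, Porto 7, Oaxaca 6. Eliminate Queenstown.
Round 2: Banff 13, Kyoto 8, Porto 7, Oaxaca 6. Eliminate Oaxaca.
Round 3: Banff 14, Kyoto 13, Porto 7. Eliminate Porto.
Round 4: Banff 16, Kyoto 18. Kyoto has a majority.

Kyoto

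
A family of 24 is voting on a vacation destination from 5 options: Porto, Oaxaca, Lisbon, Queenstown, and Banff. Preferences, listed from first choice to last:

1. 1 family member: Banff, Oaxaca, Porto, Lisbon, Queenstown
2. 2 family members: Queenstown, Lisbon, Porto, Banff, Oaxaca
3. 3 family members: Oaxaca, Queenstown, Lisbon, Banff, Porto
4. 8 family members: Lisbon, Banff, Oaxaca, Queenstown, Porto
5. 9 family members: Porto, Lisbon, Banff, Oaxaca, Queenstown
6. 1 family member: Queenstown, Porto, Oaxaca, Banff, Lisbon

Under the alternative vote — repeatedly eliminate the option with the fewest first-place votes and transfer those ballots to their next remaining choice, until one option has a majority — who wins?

Lisbon

Round 1: Porto 9, Oaxaca 3, Lisbon 8, Queenstown 3, Banff 1. Eliminate Banff.
Round 2: Porto 9, Oaxaca 4, Lisbon 8, Queenstown 3. Eliminate Queenstown.
Round 3: Porto 10, Oaxaca 4, Lisbon 10. Eliminate Oaxaca.
Round 4: Porto 11, Lisbon 13. Lisbon has a majority.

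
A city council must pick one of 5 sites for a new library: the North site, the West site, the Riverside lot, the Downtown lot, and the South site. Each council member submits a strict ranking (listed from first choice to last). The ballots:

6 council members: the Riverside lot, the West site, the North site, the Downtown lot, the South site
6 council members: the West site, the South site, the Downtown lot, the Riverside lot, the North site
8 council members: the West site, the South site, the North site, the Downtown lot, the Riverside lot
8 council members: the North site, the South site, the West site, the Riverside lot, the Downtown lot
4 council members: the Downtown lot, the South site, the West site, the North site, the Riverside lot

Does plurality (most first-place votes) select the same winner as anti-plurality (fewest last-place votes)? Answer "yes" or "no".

Plurality — first-place votes: the North site 8, the West site 14, the Riverside lot 6, the Downtown lot 4, the South site 0. Winner: the West site.
Anti-plurality — last-place votes: the North site 6, the West site 0, the Riverside lot 12, the Downtown lot 8, the South site 6. Winner: the West site.
The two methods agree.

yes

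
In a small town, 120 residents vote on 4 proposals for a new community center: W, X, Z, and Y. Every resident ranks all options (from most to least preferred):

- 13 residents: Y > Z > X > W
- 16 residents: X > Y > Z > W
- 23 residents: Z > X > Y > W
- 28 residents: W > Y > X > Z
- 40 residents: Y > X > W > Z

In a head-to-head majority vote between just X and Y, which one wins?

Y

Voters preferring X to Y: 39; preferring Y to X: 81.
Y wins the head-to-head.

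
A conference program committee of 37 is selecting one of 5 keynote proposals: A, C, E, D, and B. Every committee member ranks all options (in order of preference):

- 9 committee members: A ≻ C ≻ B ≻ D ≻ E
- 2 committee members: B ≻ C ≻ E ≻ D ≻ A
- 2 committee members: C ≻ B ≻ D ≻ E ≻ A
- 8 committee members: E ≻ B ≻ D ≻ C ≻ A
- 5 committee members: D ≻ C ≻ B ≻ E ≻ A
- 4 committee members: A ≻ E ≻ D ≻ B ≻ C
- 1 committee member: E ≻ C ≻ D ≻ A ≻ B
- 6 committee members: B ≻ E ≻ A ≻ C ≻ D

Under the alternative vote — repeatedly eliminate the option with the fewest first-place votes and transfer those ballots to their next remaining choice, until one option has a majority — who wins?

Round 1: A 13, C 2, E 9, D 5, B 8. Eliminate C.
Round 2: A 13, E 9, D 5, B 10. Eliminate D.
Round 3: A 13, E 9, B 15. Eliminate E.
Round 4: A 14, B 23. B has a majority.

B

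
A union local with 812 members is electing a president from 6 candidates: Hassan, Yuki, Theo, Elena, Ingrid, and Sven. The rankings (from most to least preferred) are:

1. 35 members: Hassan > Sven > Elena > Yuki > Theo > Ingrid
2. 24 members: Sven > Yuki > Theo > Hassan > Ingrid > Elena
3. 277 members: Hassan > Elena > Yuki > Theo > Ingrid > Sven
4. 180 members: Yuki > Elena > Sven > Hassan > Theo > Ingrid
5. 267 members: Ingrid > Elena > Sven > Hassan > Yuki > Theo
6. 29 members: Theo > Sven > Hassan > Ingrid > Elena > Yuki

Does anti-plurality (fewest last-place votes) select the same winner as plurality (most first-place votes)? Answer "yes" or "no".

yes

Anti-plurality — last-place votes: Hassan 0, Yuki 29, Theo 267, Elena 24, Ingrid 215, Sven 277. Winner: Hassan.
Plurality — first-place votes: Hassan 312, Yuki 180, Theo 29, Elena 0, Ingrid 267, Sven 24. Winner: Hassan.
The two methods agree.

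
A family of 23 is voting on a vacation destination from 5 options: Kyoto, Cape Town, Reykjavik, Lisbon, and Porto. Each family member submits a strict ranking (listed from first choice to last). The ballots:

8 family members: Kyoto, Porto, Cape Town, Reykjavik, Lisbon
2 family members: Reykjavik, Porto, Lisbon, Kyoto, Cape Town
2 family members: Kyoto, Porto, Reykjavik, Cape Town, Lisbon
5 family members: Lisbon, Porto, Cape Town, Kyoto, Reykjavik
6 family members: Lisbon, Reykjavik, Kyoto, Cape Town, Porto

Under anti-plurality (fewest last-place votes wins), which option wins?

Kyoto

Last-place votes: Kyoto 0, Cape Town 2, Reykjavik 5, Lisbon 10, Porto 6.
Kyoto is ranked last by the fewest voters, so Kyoto wins.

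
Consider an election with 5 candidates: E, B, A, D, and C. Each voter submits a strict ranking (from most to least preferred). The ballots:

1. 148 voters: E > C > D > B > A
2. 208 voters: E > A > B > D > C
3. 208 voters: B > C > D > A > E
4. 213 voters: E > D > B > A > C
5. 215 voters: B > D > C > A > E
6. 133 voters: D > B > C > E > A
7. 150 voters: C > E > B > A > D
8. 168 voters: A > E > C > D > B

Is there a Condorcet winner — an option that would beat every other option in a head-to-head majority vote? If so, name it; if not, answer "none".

E vs B: 887–556 for E.
E vs A: 852–591 for E.
E vs D: 887–556 for E.
E vs C: 737–706 for E.
E beats every other option head-to-head.

E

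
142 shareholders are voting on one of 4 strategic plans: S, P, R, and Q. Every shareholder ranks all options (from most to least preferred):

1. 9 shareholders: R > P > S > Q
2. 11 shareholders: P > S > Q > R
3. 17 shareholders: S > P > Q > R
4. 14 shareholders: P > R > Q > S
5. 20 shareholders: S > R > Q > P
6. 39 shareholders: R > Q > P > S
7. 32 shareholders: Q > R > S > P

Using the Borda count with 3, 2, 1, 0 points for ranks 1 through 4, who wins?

R

S: 9·1 + 11·2 + 17·3 + 14·0 + 20·3 + 39·0 + 32·1 = 174
P: 9·2 + 11·3 + 17·2 + 14·3 + 20·0 + 39·1 + 32·0 = 166
R: 9·3 + 11·0 + 17·0 + 14·2 + 20·2 + 39·3 + 32·2 = 276
Q: 9·0 + 11·1 + 17·1 + 14·1 + 20·1 + 39·2 + 32·3 = 236
R has the highest Borda score (276).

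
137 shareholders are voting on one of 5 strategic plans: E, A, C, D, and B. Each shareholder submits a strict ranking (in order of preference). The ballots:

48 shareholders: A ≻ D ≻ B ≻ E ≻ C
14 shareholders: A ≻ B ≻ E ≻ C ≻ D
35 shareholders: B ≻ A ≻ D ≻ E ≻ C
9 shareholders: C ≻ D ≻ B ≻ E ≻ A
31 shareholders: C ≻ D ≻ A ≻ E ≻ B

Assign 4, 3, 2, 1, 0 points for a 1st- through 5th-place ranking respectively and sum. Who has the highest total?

E: 48·1 + 14·2 + 35·1 + 9·1 + 31·1 = 151
A: 48·4 + 14·4 + 35·3 + 9·0 + 31·2 = 415
C: 48·0 + 14·1 + 35·0 + 9·4 + 31·4 = 174
D: 48·3 + 14·0 + 35·2 + 9·3 + 31·3 = 334
B: 48·2 + 14·3 + 35·4 + 9·2 + 31·0 = 296
A has the highest Borda score (415).

A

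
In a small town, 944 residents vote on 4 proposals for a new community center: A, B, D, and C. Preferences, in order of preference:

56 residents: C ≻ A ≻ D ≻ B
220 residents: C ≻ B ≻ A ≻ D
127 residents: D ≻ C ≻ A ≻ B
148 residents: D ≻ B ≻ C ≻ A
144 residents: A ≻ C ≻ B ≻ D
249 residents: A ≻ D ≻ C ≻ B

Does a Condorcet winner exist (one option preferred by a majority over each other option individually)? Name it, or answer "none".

none

Checking pairwise contests:
C beats A 551–393.
A beats B 576–368.
A beats D 669–275.
D beats C 524–420.
Every option loses at least one head-to-head, so there is no Condorcet winner.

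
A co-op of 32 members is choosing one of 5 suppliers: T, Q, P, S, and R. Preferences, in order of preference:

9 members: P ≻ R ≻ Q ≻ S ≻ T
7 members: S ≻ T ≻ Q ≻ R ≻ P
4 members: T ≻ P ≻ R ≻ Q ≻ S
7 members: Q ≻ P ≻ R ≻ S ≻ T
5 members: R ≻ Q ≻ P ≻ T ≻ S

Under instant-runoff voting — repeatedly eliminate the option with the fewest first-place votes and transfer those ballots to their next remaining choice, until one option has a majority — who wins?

Q

Round 1: T 4, Q 7, P 9, S 7, R 5. Eliminate T.
Round 2: Q 7, P 13, S 7, R 5. Eliminate R.
Round 3: Q 12, P 13, S 7. Eliminate S.
Round 4: Q 19, P 13. Q has a majority.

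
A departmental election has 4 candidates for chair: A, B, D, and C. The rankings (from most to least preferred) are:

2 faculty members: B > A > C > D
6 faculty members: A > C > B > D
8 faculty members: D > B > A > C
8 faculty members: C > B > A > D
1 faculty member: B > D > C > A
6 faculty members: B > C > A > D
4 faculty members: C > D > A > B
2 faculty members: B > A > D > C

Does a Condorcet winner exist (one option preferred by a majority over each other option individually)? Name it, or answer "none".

B

B vs A: 27–10 for B.
B vs D: 25–12 for B.
B vs C: 19–18 for B.
B beats every other option head-to-head.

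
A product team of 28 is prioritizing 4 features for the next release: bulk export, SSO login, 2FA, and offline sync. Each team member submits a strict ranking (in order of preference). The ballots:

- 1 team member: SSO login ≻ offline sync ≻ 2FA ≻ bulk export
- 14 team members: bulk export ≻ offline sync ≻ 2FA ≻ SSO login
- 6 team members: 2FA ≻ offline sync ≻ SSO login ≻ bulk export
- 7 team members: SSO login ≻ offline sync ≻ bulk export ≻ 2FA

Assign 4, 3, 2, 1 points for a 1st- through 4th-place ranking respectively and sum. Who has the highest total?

offline sync

bulk export: 1·1 + 14·4 + 6·1 + 7·2 = 77
SSO login: 1·4 + 14·1 + 6·2 + 7·4 = 58
2FA: 1·2 + 14·2 + 6·4 + 7·1 = 61
offline sync: 1·3 + 14·3 + 6·3 + 7·3 = 84
offline sync has the highest Borda score (84).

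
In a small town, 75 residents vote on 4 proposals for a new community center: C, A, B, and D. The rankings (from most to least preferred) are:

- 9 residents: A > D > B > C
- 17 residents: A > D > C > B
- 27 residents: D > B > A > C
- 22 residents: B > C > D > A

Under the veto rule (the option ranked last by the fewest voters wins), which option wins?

D

Last-place votes: C 36, A 22, B 17, D 0.
D is ranked last by the fewest voters, so D wins.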